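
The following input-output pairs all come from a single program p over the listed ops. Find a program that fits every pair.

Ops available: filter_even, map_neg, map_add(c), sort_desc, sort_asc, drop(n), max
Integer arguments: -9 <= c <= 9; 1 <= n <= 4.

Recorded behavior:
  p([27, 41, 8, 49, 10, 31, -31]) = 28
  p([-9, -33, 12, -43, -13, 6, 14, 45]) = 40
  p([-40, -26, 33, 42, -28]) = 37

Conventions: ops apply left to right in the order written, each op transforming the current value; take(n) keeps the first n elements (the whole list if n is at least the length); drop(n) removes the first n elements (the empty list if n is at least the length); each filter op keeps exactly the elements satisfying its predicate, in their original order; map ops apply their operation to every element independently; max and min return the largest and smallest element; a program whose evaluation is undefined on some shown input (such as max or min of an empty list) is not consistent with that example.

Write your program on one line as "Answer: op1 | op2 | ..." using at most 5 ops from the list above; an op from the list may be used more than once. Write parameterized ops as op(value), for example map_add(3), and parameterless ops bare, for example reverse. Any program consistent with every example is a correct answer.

sort_desc | sort_asc | map_add(3) | map_neg | max

Check, running the answer program on each example:
  [27, 41, 8, 49, 10, 31, -31] -> [49, 41, 31, 27, 10, 8, -31] -> [-31, 8, 10, 27, 31, 41, 49] -> [-28, 11, 13, 30, 34, 44, 52] -> [28, -11, -13, -30, -34, -44, -52] -> 28
  [-9, -33, 12, -43, -13, 6, 14, 45] -> [45, 14, 12, 6, -9, -13, -33, -43] -> [-43, -33, -13, -9, 6, 12, 14, 45] -> [-40, -30, -10, -6, 9, 15, 17, 48] -> [40, 30, 10, 6, -9, -15, -17, -48] -> 40
  [-40, -26, 33, 42, -28] -> [42, 33, -26, -28, -40] -> [-40, -28, -26, 33, 42] -> [-37, -25, -23, 36, 45] -> [37, 25, 23, -36, -45] -> 37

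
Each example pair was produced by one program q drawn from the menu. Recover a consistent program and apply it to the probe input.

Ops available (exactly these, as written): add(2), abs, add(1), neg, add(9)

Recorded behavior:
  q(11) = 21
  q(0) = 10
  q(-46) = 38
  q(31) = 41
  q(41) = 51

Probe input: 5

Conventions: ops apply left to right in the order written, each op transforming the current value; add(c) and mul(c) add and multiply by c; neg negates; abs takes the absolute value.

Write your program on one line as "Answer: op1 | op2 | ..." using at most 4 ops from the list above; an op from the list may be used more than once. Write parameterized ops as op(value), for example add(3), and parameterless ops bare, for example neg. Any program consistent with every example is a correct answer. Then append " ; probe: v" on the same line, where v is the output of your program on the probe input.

add(9) | abs | add(1) ; probe: 15

Check, running the answer program on each example:
  11 -> 20 -> 20 -> 21
  0 -> 9 -> 9 -> 10
  -46 -> -37 -> 37 -> 38
  31 -> 40 -> 40 -> 41
  41 -> 50 -> 50 -> 51
  probe: 5 -> 14 -> 14 -> 15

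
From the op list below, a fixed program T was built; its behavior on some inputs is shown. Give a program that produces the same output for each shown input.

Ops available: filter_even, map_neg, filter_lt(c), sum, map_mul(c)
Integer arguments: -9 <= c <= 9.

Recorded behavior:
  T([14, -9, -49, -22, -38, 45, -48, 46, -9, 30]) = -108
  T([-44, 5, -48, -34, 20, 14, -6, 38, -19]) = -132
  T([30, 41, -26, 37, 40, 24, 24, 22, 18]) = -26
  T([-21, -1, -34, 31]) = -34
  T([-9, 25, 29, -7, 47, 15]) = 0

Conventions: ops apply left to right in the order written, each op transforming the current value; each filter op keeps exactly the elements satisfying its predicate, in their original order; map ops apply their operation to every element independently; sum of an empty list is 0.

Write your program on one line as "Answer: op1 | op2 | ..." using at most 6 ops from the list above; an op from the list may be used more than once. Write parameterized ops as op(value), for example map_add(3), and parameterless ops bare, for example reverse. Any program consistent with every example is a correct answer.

filter_lt(-3) | map_neg | filter_even | map_neg | sum

Check, running the answer program on each example:
  [14, -9, -49, -22, -38, 45, -48, 46, -9, 30] -> [-9, -49, -22, -38, -48, -9] -> [9, 49, 22, 38, 48, 9] -> [22, 38, 48] -> [-22, -38, -48] -> -108
  [-44, 5, -48, -34, 20, 14, -6, 38, -19] -> [-44, -48, -34, -6, -19] -> [44, 48, 34, 6, 19] -> [44, 48, 34, 6] -> [-44, -48, -34, -6] -> -132
  [30, 41, -26, 37, 40, 24, 24, 22, 18] -> [-26] -> [26] -> [26] -> [-26] -> -26
  [-21, -1, -34, 31] -> [-21, -34] -> [21, 34] -> [34] -> [-34] -> -34
  [-9, 25, 29, -7, 47, 15] -> [-9, -7] -> [9, 7] -> [] -> [] -> 0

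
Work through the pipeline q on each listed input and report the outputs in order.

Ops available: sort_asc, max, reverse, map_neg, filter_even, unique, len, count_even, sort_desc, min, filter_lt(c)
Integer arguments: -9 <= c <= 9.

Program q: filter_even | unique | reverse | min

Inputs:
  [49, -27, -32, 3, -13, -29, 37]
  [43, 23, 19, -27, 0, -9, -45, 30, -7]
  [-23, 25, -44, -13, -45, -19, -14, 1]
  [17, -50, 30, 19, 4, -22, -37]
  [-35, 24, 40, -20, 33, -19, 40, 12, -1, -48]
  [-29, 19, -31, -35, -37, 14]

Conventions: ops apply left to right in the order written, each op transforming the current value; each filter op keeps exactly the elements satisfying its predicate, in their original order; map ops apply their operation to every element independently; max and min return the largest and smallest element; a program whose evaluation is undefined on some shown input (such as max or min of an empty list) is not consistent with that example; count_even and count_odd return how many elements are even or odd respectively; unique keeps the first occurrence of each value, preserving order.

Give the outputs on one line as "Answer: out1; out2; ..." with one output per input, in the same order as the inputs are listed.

-32; 0; -44; -50; -48; 14

Execution, op by op:
  [49, -27, -32, 3, -13, -29, 37] -> [-32] -> [-32] -> [-32] -> -32
  [43, 23, 19, -27, 0, -9, -45, 30, -7] -> [0, 30] -> [0, 30] -> [30, 0] -> 0
  [-23, 25, -44, -13, -45, -19, -14, 1] -> [-44, -14] -> [-44, -14] -> [-14, -44] -> -44
  [17, -50, 30, 19, 4, -22, -37] -> [-50, 30, 4, -22] -> [-50, 30, 4, -22] -> [-22, 4, 30, -50] -> -50
  [-35, 24, 40, -20, 33, -19, 40, 12, -1, -48] -> [24, 40, -20, 40, 12, -48] -> [24, 40, -20, 12, -48] -> [-48, 12, -20, 40, 24] -> -48
  [-29, 19, -31, -35, -37, 14] -> [14] -> [14] -> [14] -> 14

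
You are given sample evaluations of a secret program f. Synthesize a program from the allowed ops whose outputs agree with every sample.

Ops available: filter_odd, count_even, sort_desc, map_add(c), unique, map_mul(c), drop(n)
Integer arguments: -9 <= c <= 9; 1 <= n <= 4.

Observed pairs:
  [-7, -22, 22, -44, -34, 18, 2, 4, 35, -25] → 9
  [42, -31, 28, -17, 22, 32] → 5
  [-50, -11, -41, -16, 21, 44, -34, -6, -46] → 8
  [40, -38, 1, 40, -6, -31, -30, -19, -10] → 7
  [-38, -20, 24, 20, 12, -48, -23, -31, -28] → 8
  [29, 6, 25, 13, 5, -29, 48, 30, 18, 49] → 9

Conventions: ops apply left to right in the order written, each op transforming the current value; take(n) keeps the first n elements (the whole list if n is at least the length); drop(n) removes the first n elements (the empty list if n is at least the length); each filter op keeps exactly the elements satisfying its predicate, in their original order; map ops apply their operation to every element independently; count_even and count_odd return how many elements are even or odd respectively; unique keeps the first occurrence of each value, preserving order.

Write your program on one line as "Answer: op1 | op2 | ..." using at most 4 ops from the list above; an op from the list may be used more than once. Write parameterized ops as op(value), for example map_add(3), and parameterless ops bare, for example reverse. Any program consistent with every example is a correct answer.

map_mul(6) | unique | drop(1) | count_even

Check, running the answer program on each example:
  [-7, -22, 22, -44, -34, 18, 2, 4, 35, -25] -> [-42, -132, 132, -264, -204, 108, 12, 24, 210, -150] -> [-42, -132, 132, -264, -204, 108, 12, 24, 210, -150] -> [-132, 132, -264, -204, 108, 12, 24, 210, -150] -> 9
  [42, -31, 28, -17, 22, 32] -> [252, -186, 168, -102, 132, 192] -> [252, -186, 168, -102, 132, 192] -> [-186, 168, -102, 132, 192] -> 5
  [-50, -11, -41, -16, 21, 44, -34, -6, -46] -> [-300, -66, -246, -96, 126, 264, -204, -36, -276] -> [-300, -66, -246, -96, 126, 264, -204, -36, -276] -> [-66, -246, -96, 126, 264, -204, -36, -276] -> 8
  [40, -38, 1, 40, -6, -31, -30, -19, -10] -> [240, -228, 6, 240, -36, -186, -180, -114, -60] -> [240, -228, 6, -36, -186, -180, -114, -60] -> [-228, 6, -36, -186, -180, -114, -60] -> 7
  [-38, -20, 24, 20, 12, -48, -23, -31, -28] -> [-228, -120, 144, 120, 72, -288, -138, -186, -168] -> [-228, -120, 144, 120, 72, -288, -138, -186, -168] -> [-120, 144, 120, 72, -288, -138, -186, -168] -> 8
  [29, 6, 25, 13, 5, -29, 48, 30, 18, 49] -> [174, 36, 150, 78, 30, -174, 288, 180, 108, 294] -> [174, 36, 150, 78, 30, -174, 288, 180, 108, 294] -> [36, 150, 78, 30, -174, 288, 180, 108, 294] -> 9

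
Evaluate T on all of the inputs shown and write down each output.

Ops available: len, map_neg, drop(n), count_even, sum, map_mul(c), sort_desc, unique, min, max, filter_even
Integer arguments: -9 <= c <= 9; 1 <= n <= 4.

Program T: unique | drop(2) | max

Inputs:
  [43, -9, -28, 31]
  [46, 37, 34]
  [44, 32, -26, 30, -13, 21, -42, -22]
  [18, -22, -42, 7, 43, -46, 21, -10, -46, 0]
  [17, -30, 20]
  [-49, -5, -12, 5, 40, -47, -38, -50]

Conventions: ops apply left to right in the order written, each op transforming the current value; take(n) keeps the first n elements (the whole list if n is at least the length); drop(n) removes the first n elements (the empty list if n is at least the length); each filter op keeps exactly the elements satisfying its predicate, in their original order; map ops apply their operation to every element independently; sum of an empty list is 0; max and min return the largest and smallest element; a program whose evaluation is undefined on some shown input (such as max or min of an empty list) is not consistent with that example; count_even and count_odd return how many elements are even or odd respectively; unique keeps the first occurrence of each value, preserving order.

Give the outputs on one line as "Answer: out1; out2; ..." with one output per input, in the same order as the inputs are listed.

31; 34; 30; 43; 20; 40

Execution, op by op:
  [43, -9, -28, 31] -> [43, -9, -28, 31] -> [-28, 31] -> 31
  [46, 37, 34] -> [46, 37, 34] -> [34] -> 34
  [44, 32, -26, 30, -13, 21, -42, -22] -> [44, 32, -26, 30, -13, 21, -42, -22] -> [-26, 30, -13, 21, -42, -22] -> 30
  [18, -22, -42, 7, 43, -46, 21, -10, -46, 0] -> [18, -22, -42, 7, 43, -46, 21, -10, 0] -> [-42, 7, 43, -46, 21, -10, 0] -> 43
  [17, -30, 20] -> [17, -30, 20] -> [20] -> 20
  [-49, -5, -12, 5, 40, -47, -38, -50] -> [-49, -5, -12, 5, 40, -47, -38, -50] -> [-12, 5, 40, -47, -38, -50] -> 40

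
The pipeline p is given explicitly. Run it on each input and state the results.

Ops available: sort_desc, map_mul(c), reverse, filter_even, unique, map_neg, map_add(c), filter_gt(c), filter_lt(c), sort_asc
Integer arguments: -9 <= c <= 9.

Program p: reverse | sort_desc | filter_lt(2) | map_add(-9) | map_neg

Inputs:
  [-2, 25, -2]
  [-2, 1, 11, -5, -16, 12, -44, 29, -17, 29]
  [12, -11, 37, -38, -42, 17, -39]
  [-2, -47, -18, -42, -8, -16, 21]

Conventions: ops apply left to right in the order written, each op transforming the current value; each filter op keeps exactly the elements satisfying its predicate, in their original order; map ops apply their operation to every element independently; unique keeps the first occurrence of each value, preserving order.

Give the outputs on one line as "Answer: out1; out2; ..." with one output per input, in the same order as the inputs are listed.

[11, 11]; [8, 11, 14, 25, 26, 53]; [20, 47, 48, 51]; [11, 17, 25, 27, 51, 56]

Execution, op by op:
  [-2, 25, -2] -> [-2, 25, -2] -> [25, -2, -2] -> [-2, -2] -> [-11, -11] -> [11, 11]
  [-2, 1, 11, -5, -16, 12, -44, 29, -17, 29] -> [29, -17, 29, -44, 12, -16, -5, 11, 1, -2] -> [29, 29, 12, 11, 1, -2, -5, -16, -17, -44] -> [1, -2, -5, -16, -17, -44] -> [-8, -11, -14, -25, -26, -53] -> [8, 11, 14, 25, 26, 53]
  [12, -11, 37, -38, -42, 17, -39] -> [-39, 17, -42, -38, 37, -11, 12] -> [37, 17, 12, -11, -38, -39, -42] -> [-11, -38, -39, -42] -> [-20, -47, -48, -51] -> [20, 47, 48, 51]
  [-2, -47, -18, -42, -8, -16, 21] -> [21, -16, -8, -42, -18, -47, -2] -> [21, -2, -8, -16, -18, -42, -47] -> [-2, -8, -16, -18, -42, -47] -> [-11, -17, -25, -27, -51, -56] -> [11, 17, 25, 27, 51, 56]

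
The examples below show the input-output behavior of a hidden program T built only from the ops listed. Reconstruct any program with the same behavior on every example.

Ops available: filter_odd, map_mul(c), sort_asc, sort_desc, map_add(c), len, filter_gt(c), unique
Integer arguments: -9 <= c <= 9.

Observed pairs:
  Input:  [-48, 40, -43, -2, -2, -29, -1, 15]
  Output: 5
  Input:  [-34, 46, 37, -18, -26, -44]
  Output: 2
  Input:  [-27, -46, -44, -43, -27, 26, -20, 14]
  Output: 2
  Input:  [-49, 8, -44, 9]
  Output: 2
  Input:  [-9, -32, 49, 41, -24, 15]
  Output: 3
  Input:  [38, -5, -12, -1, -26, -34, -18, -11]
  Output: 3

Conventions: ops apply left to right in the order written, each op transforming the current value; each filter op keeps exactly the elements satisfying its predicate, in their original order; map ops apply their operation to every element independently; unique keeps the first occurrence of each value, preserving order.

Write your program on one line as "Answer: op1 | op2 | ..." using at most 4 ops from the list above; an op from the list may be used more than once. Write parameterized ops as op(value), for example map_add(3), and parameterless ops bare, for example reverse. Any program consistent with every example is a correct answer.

sort_asc | filter_gt(-8) | map_mul(3) | len

Check, running the answer program on each example:
  [-48, 40, -43, -2, -2, -29, -1, 15] -> [-48, -43, -29, -2, -2, -1, 15, 40] -> [-2, -2, -1, 15, 40] -> [-6, -6, -3, 45, 120] -> 5
  [-34, 46, 37, -18, -26, -44] -> [-44, -34, -26, -18, 37, 46] -> [37, 46] -> [111, 138] -> 2
  [-27, -46, -44, -43, -27, 26, -20, 14] -> [-46, -44, -43, -27, -27, -20, 14, 26] -> [14, 26] -> [42, 78] -> 2
  [-49, 8, -44, 9] -> [-49, -44, 8, 9] -> [8, 9] -> [24, 27] -> 2
  [-9, -32, 49, 41, -24, 15] -> [-32, -24, -9, 15, 41, 49] -> [15, 41, 49] -> [45, 123, 147] -> 3
  [38, -5, -12, -1, -26, -34, -18, -11] -> [-34, -26, -18, -12, -11, -5, -1, 38] -> [-5, -1, 38] -> [-15, -3, 114] -> 3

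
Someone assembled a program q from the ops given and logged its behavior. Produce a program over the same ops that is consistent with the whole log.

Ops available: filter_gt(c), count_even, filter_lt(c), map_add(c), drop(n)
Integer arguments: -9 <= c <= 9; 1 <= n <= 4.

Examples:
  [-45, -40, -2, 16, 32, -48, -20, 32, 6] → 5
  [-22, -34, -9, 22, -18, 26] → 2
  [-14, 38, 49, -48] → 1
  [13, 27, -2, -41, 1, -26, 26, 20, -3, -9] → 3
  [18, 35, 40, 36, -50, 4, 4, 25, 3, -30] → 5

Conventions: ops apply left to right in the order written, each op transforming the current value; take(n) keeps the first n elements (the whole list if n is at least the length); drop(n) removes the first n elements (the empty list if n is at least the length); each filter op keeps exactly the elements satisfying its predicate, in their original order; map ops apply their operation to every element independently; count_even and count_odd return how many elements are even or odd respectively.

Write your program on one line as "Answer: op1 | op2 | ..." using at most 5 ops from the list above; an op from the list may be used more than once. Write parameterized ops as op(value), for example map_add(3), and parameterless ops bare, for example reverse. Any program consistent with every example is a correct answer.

map_add(2) | filter_gt(-7) | map_add(-7) | map_add(-5) | count_even

Check, running the answer program on each example:
  [-45, -40, -2, 16, 32, -48, -20, 32, 6] -> [-43, -38, 0, 18, 34, -46, -18, 34, 8] -> [0, 18, 34, 34, 8] -> [-7, 11, 27, 27, 1] -> [-12, 6, 22, 22, -4] -> 5
  [-22, -34, -9, 22, -18, 26] -> [-20, -32, -7, 24, -16, 28] -> [24, 28] -> [17, 21] -> [12, 16] -> 2
  [-14, 38, 49, -48] -> [-12, 40, 51, -46] -> [40, 51] -> [33, 44] -> [28, 39] -> 1
  [13, 27, -2, -41, 1, -26, 26, 20, -3, -9] -> [15, 29, 0, -39, 3, -24, 28, 22, -1, -7] -> [15, 29, 0, 3, 28, 22, -1] -> [8, 22, -7, -4, 21, 15, -8] -> [3, 17, -12, -9, 16, 10, -13] -> 3
  [18, 35, 40, 36, -50, 4, 4, 25, 3, -30] -> [20, 37, 42, 38, -48, 6, 6, 27, 5, -28] -> [20, 37, 42, 38, 6, 6, 27, 5] -> [13, 30, 35, 31, -1, -1, 20, -2] -> [8, 25, 30, 26, -6, -6, 15, -7] -> 5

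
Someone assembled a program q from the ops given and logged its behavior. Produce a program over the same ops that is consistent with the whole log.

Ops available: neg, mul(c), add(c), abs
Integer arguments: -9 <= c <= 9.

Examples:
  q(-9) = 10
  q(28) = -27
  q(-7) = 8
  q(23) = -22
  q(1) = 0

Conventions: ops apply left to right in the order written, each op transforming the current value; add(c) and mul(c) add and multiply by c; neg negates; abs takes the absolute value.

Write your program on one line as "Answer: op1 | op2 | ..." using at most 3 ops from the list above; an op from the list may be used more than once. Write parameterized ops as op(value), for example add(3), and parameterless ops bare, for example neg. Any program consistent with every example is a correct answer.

add(4) | add(-5) | neg

Check, running the answer program on each example:
  -9 -> -5 -> -10 -> 10
  28 -> 32 -> 27 -> -27
  -7 -> -3 -> -8 -> 8
  23 -> 27 -> 22 -> -22
  1 -> 5 -> 0 -> 0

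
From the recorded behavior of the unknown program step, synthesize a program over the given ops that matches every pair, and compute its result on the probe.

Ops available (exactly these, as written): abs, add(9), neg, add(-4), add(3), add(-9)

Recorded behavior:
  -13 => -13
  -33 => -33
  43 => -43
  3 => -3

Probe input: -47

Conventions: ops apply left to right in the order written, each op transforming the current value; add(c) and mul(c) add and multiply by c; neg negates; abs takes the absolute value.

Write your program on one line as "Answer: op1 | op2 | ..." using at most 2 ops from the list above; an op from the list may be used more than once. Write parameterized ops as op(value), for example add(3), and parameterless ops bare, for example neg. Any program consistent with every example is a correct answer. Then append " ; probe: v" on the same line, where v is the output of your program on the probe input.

abs | neg ; probe: -47

Check, running the answer program on each example:
  -13 -> 13 -> -13
  -33 -> 33 -> -33
  43 -> 43 -> -43
  3 -> 3 -> -3
  probe: -47 -> 47 -> -47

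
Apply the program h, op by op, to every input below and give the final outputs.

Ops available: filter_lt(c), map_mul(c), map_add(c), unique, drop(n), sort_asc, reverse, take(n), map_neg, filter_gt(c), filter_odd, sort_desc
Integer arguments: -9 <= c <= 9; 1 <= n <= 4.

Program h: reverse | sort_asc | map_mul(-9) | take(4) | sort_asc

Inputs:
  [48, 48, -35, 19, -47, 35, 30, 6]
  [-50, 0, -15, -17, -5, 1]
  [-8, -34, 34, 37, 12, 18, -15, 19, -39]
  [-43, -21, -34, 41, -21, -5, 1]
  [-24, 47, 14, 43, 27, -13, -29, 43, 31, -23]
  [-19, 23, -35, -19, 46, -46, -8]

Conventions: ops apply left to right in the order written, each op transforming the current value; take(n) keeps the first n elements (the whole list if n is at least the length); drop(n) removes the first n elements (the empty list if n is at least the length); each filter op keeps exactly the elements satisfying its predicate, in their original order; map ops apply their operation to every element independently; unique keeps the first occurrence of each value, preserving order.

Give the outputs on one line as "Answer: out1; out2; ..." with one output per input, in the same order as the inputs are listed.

[-171, -54, 315, 423]; [45, 135, 153, 450]; [72, 135, 306, 351]; [189, 189, 306, 387]; [117, 207, 216, 261]; [171, 171, 315, 414]

Execution, op by op:
  [48, 48, -35, 19, -47, 35, 30, 6] -> [6, 30, 35, -47, 19, -35, 48, 48] -> [-47, -35, 6, 19, 30, 35, 48, 48] -> [423, 315, -54, -171, -270, -315, -432, -432] -> [423, 315, -54, -171] -> [-171, -54, 315, 423]
  [-50, 0, -15, -17, -5, 1] -> [1, -5, -17, -15, 0, -50] -> [-50, -17, -15, -5, 0, 1] -> [450, 153, 135, 45, 0, -9] -> [450, 153, 135, 45] -> [45, 135, 153, 450]
  [-8, -34, 34, 37, 12, 18, -15, 19, -39] -> [-39, 19, -15, 18, 12, 37, 34, -34, -8] -> [-39, -34, -15, -8, 12, 18, 19, 34, 37] -> [351, 306, 135, 72, -108, -162, -171, -306, -333] -> [351, 306, 135, 72] -> [72, 135, 306, 351]
  [-43, -21, -34, 41, -21, -5, 1] -> [1, -5, -21, 41, -34, -21, -43] -> [-43, -34, -21, -21, -5, 1, 41] -> [387, 306, 189, 189, 45, -9, -369] -> [387, 306, 189, 189] -> [189, 189, 306, 387]
  [-24, 47, 14, 43, 27, -13, -29, 43, 31, -23] -> [-23, 31, 43, -29, -13, 27, 43, 14, 47, -24] -> [-29, -24, -23, -13, 14, 27, 31, 43, 43, 47] -> [261, 216, 207, 117, -126, -243, -279, -387, -387, -423] -> [261, 216, 207, 117] -> [117, 207, 216, 261]
  [-19, 23, -35, -19, 46, -46, -8] -> [-8, -46, 46, -19, -35, 23, -19] -> [-46, -35, -19, -19, -8, 23, 46] -> [414, 315, 171, 171, 72, -207, -414] -> [414, 315, 171, 171] -> [171, 171, 315, 414]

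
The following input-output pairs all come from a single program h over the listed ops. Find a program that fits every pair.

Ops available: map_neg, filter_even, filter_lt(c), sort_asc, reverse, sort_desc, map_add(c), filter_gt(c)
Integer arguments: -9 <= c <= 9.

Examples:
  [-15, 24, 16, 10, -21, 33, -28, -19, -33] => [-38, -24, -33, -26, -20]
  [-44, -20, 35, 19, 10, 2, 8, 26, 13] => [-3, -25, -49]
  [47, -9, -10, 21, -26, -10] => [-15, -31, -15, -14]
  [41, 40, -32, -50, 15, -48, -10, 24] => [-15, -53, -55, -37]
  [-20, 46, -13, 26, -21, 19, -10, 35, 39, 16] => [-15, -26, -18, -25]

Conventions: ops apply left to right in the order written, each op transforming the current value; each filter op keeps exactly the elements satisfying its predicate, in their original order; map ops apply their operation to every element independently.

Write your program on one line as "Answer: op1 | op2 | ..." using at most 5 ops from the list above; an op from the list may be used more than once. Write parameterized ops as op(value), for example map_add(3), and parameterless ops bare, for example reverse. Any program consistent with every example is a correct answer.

map_neg | map_add(5) | filter_gt(1) | map_neg | reverse

Check, running the answer program on each example:
  [-15, 24, 16, 10, -21, 33, -28, -19, -33] -> [15, -24, -16, -10, 21, -33, 28, 19, 33] -> [20, -19, -11, -5, 26, -28, 33, 24, 38] -> [20, 26, 33, 24, 38] -> [-20, -26, -33, -24, -38] -> [-38, -24, -33, -26, -20]
  [-44, -20, 35, 19, 10, 2, 8, 26, 13] -> [44, 20, -35, -19, -10, -2, -8, -26, -13] -> [49, 25, -30, -14, -5, 3, -3, -21, -8] -> [49, 25, 3] -> [-49, -25, -3] -> [-3, -25, -49]
  [47, -9, -10, 21, -26, -10] -> [-47, 9, 10, -21, 26, 10] -> [-42, 14, 15, -16, 31, 15] -> [14, 15, 31, 15] -> [-14, -15, -31, -15] -> [-15, -31, -15, -14]
  [41, 40, -32, -50, 15, -48, -10, 24] -> [-41, -40, 32, 50, -15, 48, 10, -24] -> [-36, -35, 37, 55, -10, 53, 15, -19] -> [37, 55, 53, 15] -> [-37, -55, -53, -15] -> [-15, -53, -55, -37]
  [-20, 46, -13, 26, -21, 19, -10, 35, 39, 16] -> [20, -46, 13, -26, 21, -19, 10, -35, -39, -16] -> [25, -41, 18, -21, 26, -14, 15, -30, -34, -11] -> [25, 18, 26, 15] -> [-25, -18, -26, -15] -> [-15, -26, -18, -25]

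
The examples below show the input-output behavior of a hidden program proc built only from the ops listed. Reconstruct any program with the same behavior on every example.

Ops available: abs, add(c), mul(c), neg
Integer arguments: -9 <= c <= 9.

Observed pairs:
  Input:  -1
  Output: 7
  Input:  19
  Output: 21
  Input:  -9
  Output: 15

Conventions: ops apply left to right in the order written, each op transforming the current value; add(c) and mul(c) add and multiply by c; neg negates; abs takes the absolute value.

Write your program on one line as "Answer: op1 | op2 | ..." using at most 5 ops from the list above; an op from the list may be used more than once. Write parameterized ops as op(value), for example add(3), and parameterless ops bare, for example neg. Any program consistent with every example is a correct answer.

neg | add(2) | abs | add(4)

Check, running the answer program on each example:
  -1 -> 1 -> 3 -> 3 -> 7
  19 -> -19 -> -17 -> 17 -> 21
  -9 -> 9 -> 11 -> 11 -> 15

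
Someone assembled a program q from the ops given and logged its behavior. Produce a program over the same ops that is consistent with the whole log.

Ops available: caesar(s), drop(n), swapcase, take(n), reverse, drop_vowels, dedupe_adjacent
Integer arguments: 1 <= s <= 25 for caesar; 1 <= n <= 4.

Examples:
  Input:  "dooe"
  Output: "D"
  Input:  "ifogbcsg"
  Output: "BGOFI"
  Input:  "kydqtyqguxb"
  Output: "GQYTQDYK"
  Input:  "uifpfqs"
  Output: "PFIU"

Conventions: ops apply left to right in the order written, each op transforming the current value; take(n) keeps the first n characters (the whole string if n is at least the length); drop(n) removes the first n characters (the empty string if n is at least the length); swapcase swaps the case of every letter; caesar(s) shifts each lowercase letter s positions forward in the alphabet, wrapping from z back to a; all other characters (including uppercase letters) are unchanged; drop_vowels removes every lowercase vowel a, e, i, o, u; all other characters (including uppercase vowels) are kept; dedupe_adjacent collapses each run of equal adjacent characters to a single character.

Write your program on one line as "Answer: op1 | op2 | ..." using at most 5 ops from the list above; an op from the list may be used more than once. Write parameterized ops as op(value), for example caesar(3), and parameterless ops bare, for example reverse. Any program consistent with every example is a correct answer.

reverse | swapcase | drop(1) | drop(2)

Check, running the answer program on each example:
  "dooe" -> "eood" -> "EOOD" -> "OOD" -> "D"
  "ifogbcsg" -> "gscbgofi" -> "GSCBGOFI" -> "SCBGOFI" -> "BGOFI"
  "kydqtyqguxb" -> "bxugqytqdyk" -> "BXUGQYTQDYK" -> "XUGQYTQDYK" -> "GQYTQDYK"
  "uifpfqs" -> "sqfpfiu" -> "SQFPFIU" -> "QFPFIU" -> "PFIU"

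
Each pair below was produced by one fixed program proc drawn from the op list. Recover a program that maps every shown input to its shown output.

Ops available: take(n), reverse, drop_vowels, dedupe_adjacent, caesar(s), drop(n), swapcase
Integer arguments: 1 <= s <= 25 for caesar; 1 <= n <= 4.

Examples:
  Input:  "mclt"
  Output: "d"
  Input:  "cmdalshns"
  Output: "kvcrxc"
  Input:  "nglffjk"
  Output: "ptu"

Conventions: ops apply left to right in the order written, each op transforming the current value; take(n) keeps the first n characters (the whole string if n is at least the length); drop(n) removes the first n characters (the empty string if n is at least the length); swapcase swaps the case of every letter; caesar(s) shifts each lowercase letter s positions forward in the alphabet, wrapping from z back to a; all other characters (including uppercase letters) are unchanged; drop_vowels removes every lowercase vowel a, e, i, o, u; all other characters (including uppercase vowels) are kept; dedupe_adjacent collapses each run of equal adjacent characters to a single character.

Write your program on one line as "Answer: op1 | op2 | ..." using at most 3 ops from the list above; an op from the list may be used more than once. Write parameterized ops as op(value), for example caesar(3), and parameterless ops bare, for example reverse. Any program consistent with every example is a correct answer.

caesar(10) | dedupe_adjacent | drop(3)

Check, running the answer program on each example:
  "mclt" -> "wmvd" -> "wmvd" -> "d"
  "cmdalshns" -> "mwnkvcrxc" -> "mwnkvcrxc" -> "kvcrxc"
  "nglffjk" -> "xqvpptu" -> "xqvptu" -> "ptu"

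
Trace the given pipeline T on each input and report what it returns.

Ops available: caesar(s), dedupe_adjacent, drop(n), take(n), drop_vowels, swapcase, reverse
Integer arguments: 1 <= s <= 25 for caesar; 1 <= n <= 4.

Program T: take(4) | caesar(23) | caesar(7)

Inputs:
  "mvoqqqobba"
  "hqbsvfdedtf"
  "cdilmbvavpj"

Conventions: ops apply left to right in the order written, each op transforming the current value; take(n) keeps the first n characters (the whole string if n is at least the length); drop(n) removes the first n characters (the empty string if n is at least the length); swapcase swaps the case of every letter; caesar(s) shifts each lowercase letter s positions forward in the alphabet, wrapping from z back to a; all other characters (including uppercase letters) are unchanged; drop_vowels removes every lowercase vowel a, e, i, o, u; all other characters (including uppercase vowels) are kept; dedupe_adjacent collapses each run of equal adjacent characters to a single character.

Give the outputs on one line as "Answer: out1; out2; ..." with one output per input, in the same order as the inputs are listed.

Execution, op by op:
  "mvoqqqobba" -> "mvoq" -> "jsln" -> "qzsu"
  "hqbsvfdedtf" -> "hqbs" -> "enyp" -> "lufw"
  "cdilmbvavpj" -> "cdil" -> "zafi" -> "ghmp"

"qzsu"; "lufw"; "ghmp"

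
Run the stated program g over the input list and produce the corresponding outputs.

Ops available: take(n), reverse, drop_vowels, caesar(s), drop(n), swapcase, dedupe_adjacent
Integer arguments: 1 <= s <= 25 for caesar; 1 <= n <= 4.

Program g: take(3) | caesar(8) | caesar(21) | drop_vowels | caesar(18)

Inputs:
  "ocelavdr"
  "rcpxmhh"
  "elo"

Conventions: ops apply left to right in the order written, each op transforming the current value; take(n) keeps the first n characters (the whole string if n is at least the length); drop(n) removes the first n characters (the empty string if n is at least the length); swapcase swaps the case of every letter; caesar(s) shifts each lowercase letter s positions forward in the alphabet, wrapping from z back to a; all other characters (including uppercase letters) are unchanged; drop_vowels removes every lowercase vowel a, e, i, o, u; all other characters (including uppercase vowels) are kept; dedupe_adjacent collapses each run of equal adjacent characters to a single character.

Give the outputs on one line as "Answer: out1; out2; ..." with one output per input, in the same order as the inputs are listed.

"jxz"; "xk"; "zj"

Execution, op by op:
  "ocelavdr" -> "oce" -> "wkm" -> "rfh" -> "rfh" -> "jxz"
  "rcpxmhh" -> "rcp" -> "zkx" -> "ufs" -> "fs" -> "xk"
  "elo" -> "elo" -> "mtw" -> "hor" -> "hr" -> "zj"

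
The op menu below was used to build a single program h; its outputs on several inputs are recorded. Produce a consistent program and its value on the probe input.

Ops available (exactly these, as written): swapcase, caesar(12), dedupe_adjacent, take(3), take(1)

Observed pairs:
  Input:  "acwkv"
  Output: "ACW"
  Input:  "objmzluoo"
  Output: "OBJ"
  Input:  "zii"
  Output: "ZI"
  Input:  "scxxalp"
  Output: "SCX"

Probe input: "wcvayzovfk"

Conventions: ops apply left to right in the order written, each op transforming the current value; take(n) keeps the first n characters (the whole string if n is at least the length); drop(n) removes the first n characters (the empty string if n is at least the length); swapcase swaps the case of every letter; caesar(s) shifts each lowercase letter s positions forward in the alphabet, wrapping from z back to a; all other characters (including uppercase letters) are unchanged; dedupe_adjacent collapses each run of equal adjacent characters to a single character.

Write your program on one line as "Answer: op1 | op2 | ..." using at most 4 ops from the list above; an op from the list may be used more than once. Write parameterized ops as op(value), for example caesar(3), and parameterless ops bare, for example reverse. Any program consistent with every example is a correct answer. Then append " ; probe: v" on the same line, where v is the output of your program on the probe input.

swapcase | take(3) | dedupe_adjacent ; probe: "WCV"

Check, running the answer program on each example:
  "acwkv" -> "ACWKV" -> "ACW" -> "ACW"
  "objmzluoo" -> "OBJMZLUOO" -> "OBJ" -> "OBJ"
  "zii" -> "ZII" -> "ZII" -> "ZI"
  "scxxalp" -> "SCXXALP" -> "SCX" -> "SCX"
  probe: "wcvayzovfk" -> "WCVAYZOVFK" -> "WCV" -> "WCV"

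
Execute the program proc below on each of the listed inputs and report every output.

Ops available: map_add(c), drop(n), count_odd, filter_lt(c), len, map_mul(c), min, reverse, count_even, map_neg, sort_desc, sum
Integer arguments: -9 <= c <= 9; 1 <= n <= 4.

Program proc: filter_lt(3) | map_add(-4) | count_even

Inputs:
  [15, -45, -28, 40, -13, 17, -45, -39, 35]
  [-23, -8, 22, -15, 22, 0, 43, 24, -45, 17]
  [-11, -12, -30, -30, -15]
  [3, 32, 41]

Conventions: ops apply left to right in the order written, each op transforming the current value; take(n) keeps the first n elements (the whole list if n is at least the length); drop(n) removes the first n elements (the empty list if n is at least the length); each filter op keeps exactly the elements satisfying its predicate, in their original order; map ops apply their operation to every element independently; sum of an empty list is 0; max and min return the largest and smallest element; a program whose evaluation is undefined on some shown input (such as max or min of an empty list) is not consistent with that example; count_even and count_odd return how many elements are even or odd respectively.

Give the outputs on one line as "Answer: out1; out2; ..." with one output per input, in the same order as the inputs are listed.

Execution, op by op:
  [15, -45, -28, 40, -13, 17, -45, -39, 35] -> [-45, -28, -13, -45, -39] -> [-49, -32, -17, -49, -43] -> 1
  [-23, -8, 22, -15, 22, 0, 43, 24, -45, 17] -> [-23, -8, -15, 0, -45] -> [-27, -12, -19, -4, -49] -> 2
  [-11, -12, -30, -30, -15] -> [-11, -12, -30, -30, -15] -> [-15, -16, -34, -34, -19] -> 3
  [3, 32, 41] -> [] -> [] -> 0

1; 2; 3; 0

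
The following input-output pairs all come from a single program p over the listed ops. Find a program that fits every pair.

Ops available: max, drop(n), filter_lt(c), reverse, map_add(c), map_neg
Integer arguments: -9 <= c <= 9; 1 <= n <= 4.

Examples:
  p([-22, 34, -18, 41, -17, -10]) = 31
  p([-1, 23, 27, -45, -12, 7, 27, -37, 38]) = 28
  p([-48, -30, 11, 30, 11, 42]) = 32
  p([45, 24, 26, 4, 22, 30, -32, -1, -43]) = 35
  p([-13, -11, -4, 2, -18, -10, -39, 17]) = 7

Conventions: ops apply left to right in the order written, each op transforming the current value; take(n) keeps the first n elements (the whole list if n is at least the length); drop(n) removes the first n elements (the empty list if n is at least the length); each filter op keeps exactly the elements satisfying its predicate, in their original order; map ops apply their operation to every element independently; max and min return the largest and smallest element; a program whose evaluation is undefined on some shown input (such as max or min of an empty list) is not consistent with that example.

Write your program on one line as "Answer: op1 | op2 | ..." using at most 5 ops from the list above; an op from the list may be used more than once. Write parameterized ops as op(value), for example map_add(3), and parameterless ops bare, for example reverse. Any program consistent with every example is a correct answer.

map_add(-8) | reverse | map_add(-2) | max

Check, running the answer program on each example:
  [-22, 34, -18, 41, -17, -10] -> [-30, 26, -26, 33, -25, -18] -> [-18, -25, 33, -26, 26, -30] -> [-20, -27, 31, -28, 24, -32] -> 31
  [-1, 23, 27, -45, -12, 7, 27, -37, 38] -> [-9, 15, 19, -53, -20, -1, 19, -45, 30] -> [30, -45, 19, -1, -20, -53, 19, 15, -9] -> [28, -47, 17, -3, -22, -55, 17, 13, -11] -> 28
  [-48, -30, 11, 30, 11, 42] -> [-56, -38, 3, 22, 3, 34] -> [34, 3, 22, 3, -38, -56] -> [32, 1, 20, 1, -40, -58] -> 32
  [45, 24, 26, 4, 22, 30, -32, -1, -43] -> [37, 16, 18, -4, 14, 22, -40, -9, -51] -> [-51, -9, -40, 22, 14, -4, 18, 16, 37] -> [-53, -11, -42, 20, 12, -6, 16, 14, 35] -> 35
  [-13, -11, -4, 2, -18, -10, -39, 17] -> [-21, -19, -12, -6, -26, -18, -47, 9] -> [9, -47, -18, -26, -6, -12, -19, -21] -> [7, -49, -20, -28, -8, -14, -21, -23] -> 7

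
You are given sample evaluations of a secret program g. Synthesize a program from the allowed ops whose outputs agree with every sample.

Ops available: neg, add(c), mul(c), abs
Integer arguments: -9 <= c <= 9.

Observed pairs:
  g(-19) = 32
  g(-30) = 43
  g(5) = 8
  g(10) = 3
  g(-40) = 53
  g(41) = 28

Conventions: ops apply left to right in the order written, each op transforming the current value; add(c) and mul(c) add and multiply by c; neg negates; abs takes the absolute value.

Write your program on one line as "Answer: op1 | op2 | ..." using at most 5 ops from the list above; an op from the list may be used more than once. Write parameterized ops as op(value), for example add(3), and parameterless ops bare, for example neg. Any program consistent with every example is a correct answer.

neg | add(4) | add(9) | neg | abs

Check, running the answer program on each example:
  -19 -> 19 -> 23 -> 32 -> -32 -> 32
  -30 -> 30 -> 34 -> 43 -> -43 -> 43
  5 -> -5 -> -1 -> 8 -> -8 -> 8
  10 -> -10 -> -6 -> 3 -> -3 -> 3
  -40 -> 40 -> 44 -> 53 -> -53 -> 53
  41 -> -41 -> -37 -> -28 -> 28 -> 28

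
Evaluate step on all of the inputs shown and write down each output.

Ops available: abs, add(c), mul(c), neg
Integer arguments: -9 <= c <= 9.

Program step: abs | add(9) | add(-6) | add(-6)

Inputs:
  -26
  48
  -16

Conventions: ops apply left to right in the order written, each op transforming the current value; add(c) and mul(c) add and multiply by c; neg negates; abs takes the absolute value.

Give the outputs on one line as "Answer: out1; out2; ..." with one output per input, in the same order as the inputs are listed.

23; 45; 13

Execution, op by op:
  -26 -> 26 -> 35 -> 29 -> 23
  48 -> 48 -> 57 -> 51 -> 45
  -16 -> 16 -> 25 -> 19 -> 13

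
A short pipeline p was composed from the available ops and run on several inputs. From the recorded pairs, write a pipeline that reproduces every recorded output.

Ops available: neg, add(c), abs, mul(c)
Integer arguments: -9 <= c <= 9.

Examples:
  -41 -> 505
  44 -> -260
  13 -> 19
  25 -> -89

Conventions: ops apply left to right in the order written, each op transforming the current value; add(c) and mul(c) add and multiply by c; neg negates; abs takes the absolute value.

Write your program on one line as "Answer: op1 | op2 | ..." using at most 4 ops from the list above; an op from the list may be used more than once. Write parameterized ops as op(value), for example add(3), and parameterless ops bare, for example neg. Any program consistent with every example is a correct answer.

add(-7) | add(-8) | mul(-9) | add(1)

Check, running the answer program on each example:
  -41 -> -48 -> -56 -> 504 -> 505
  44 -> 37 -> 29 -> -261 -> -260
  13 -> 6 -> -2 -> 18 -> 19
  25 -> 18 -> 10 -> -90 -> -89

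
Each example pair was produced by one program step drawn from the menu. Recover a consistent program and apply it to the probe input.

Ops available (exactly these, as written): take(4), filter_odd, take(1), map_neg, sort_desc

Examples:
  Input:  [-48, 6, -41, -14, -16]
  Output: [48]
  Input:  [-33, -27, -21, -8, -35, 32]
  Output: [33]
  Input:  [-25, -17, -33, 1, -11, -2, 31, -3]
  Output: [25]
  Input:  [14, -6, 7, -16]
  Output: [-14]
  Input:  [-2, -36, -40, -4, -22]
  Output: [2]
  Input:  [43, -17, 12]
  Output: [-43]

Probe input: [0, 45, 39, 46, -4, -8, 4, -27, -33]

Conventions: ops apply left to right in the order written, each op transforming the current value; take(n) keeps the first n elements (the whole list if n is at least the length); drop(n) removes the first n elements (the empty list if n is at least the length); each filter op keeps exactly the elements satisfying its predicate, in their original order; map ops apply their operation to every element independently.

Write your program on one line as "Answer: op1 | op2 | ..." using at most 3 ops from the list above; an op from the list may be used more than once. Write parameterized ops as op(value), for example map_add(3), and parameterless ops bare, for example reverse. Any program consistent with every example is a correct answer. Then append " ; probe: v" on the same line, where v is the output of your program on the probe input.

map_neg | take(1) ; probe: [0]

Check, running the answer program on each example:
  [-48, 6, -41, -14, -16] -> [48, -6, 41, 14, 16] -> [48]
  [-33, -27, -21, -8, -35, 32] -> [33, 27, 21, 8, 35, -32] -> [33]
  [-25, -17, -33, 1, -11, -2, 31, -3] -> [25, 17, 33, -1, 11, 2, -31, 3] -> [25]
  [14, -6, 7, -16] -> [-14, 6, -7, 16] -> [-14]
  [-2, -36, -40, -4, -22] -> [2, 36, 40, 4, 22] -> [2]
  [43, -17, 12] -> [-43, 17, -12] -> [-43]
  probe: [0, 45, 39, 46, -4, -8, 4, -27, -33] -> [0, -45, -39, -46, 4, 8, -4, 27, 33] -> [0]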